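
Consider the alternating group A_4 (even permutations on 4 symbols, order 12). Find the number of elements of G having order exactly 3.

The elements of order 3 are: (2 3 4), (2 4 3), (1 2 3), (1 2 4), (1 3 2), (1 3 4), (1 4 2), (1 4 3).
That's 8.

8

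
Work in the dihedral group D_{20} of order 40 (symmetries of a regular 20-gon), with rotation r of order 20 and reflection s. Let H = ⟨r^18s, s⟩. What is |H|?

|⟨r^18s⟩| = 2 and |⟨s⟩| = 2, so |H| is a multiple of lcm(2, 2) = 2 and divides |G| = 40.
Closing under the operation: H = {e, r^2, r^4, r^6, r^8, r^10, r^12, r^14, r^16, r^18, s, r^2s, r^4s, r^6s, r^8s, r^10s, r^12s, r^14s, r^16s, r^18s}, so |H| = 20.

20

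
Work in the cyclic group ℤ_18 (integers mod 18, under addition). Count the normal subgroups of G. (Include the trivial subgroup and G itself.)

6

G is abelian, so every subgroup is normal.
G has 6 subgroups in total, hence 6 normal subgroups.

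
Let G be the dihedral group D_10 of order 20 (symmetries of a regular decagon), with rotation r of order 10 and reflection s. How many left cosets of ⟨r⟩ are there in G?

|⟨r⟩| = 10 and |G| = 20.
By Lagrange, [G : H] = |G|/|H| = 20/10 = 2.

2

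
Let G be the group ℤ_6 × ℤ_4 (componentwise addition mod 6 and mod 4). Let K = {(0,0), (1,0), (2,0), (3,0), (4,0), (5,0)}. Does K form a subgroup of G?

Yes

|K| = 6 divides |G| = 24, consistent with Lagrange.
K contains the identity, every element's inverse is in K, and K is closed under +: it is a subgroup.
In fact K = ⟨(5,0)⟩.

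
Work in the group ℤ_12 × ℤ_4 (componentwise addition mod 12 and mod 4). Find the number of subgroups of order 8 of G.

|G| = 48 and 8 | 48, so subgroups of order 8 are possible by Lagrange.
The subgroups of order 8 are: {(0,0), (0,1), (0,2), (0,3), (6,0), (6,1), (6,2), (6,3)}; {(0,0), (0,2), (3,0), (3,2), (6,0), (6,2), (9,0), (9,2)}; {(0,0), (0,2), (3,1), (3,3), (6,0), (6,2), (9,1), (9,3)}.
So G has 3 subgroups of order 8.

3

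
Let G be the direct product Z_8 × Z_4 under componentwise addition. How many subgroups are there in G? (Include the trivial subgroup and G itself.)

22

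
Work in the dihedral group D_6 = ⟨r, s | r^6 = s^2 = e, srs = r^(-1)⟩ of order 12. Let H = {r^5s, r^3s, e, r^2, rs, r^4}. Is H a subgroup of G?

|H| = 6 divides |G| = 12, consistent with Lagrange.
H contains the identity, every element's inverse is in H, and H is closed under ·: it is a subgroup.

Yes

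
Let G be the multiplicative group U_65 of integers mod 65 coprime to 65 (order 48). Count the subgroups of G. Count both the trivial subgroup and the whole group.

|G| = 48, so by Lagrange every subgroup order divides 48. Divisors: 1, 2, 3, 4, 6, 8, 12, 16, 24, 48.
Subgroups by order — order 1: 1; order 2: 3; order 3: 1; order 4: 7; order 6: 3; order 8: 3; order 12: 7; order 16: 1; order 24: 3; order 48: 1.
Total: 1 + 3 + 1 + 7 + 3 + 3 + 7 + 1 + 3 + 1 = 30.

30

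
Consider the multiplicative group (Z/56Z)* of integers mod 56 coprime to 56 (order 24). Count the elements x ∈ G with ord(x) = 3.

The elements of order 3 are: 9, 25.
That's 2.

2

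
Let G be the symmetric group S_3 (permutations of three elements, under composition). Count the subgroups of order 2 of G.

3

|G| = 6 and 2 | 6, so subgroups of order 2 are possible by Lagrange.
The subgroups of order 2 are: {e, (1 2)}; {e, (1 3)}; {e, (2 3)}.
So G has 3 subgroups of order 2.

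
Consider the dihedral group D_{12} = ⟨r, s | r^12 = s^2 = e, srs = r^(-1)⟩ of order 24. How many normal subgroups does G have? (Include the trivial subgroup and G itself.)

G has 34 subgroups. Checking conjugation-invariance by order — order 1: 1/1 normal; order 2: 1/13 normal; order 3: 1/1 normal; order 4: 1/7 normal; order 6: 1/5 normal; order 8: 0/3 normal; order 12: 3/3 normal; order 24: 1/1 normal.
Total normal subgroups: 9.

9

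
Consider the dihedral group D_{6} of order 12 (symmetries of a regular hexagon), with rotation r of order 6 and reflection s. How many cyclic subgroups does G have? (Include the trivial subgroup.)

10

Group the elements of G by the cyclic subgroup they generate; each cyclic subgroup of order d accounts for φ(d) elements.
Cyclic subgroups by order — order 1: 1; order 2: 7; order 3: 1; order 6: 1.
Total: 10.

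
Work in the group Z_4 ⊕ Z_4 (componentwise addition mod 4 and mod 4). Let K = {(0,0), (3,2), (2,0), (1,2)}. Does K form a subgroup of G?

Yes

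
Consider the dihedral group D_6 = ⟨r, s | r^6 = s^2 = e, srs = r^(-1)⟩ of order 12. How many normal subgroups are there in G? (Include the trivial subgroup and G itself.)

7

G has 16 subgroups. Checking conjugation-invariance by order — order 1: 1/1 normal; order 2: 1/7 normal; order 3: 1/1 normal; order 4: 0/3 normal; order 6: 3/3 normal; order 12: 1/1 normal.
Total normal subgroups: 7.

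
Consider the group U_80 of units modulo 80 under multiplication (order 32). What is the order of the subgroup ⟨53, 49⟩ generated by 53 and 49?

|⟨53⟩| = 4 and |⟨49⟩| = 2, so |H| is a multiple of lcm(4, 2) = 4 and divides |G| = 32.
Closing under the operation: H = {1, 9, 13, 37, 41, 49, 53, 77}, so |H| = 8.

8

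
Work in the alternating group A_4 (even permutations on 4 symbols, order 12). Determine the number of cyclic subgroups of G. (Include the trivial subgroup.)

8

Each element a generates a cyclic subgroup ⟨a⟩; distinct elements may generate the same one (a cyclic group of order d has φ(d) generators).
Cyclic subgroups by order — order 1: 1; order 2: 3; order 3: 4.
Total: 8.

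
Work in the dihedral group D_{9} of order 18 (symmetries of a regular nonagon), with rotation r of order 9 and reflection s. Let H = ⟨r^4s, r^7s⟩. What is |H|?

|⟨r^4s⟩| = 2 and |⟨r^7s⟩| = 2, so |H| is a multiple of lcm(2, 2) = 2 and divides |G| = 18.
Closing under the operation: H = {e, r^3, r^6, rs, r^4s, r^7s}, so |H| = 6.

6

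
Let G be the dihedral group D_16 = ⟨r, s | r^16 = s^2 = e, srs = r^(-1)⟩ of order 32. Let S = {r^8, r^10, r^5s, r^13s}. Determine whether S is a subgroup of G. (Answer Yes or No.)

No

The identity e ∉ S, so S is not a subgroup.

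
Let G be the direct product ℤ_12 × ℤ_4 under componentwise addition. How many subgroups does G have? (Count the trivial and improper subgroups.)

30

|G| = 48, so by Lagrange every subgroup order divides 48. Divisors: 1, 2, 3, 4, 6, 8, 12, 16, 24, 48.
Subgroups by order — order 1: 1; order 2: 3; order 3: 1; order 4: 7; order 6: 3; order 8: 3; order 12: 7; order 16: 1; order 24: 3; order 48: 1.
Total: 1 + 3 + 1 + 7 + 3 + 3 + 7 + 1 + 3 + 1 = 30.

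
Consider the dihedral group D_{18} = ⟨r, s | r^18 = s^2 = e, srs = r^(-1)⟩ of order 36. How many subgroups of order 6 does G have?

7

|G| = 36 and 6 | 36, so subgroups of order 6 are possible by Lagrange.
The subgroups of order 6 are: {e, r^6, r^12, r^4s, r^10s, r^16s}; {e, r^6, r^12, r^5s, r^11s, r^17s}; {e, r^6, r^12, s, r^6s, r^12s}; {e, r^6, r^12, rs, r^7s, r^13s}; … (7 in all).
So G has 7 subgroups of order 6.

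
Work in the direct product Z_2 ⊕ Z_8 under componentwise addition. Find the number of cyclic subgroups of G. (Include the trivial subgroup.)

8

Each element a generates a cyclic subgroup ⟨a⟩; distinct elements may generate the same one (a cyclic group of order d has φ(d) generators).
Cyclic subgroups by order — order 1: 1; order 2: 3; order 4: 2; order 8: 2.
Total: 8.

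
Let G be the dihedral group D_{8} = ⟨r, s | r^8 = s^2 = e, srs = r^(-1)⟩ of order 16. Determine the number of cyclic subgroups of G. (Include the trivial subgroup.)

12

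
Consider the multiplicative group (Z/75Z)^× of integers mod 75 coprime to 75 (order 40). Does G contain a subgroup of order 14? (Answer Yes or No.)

No

14 does not divide |G| = 40, so by Lagrange no subgroup of order 14 exists.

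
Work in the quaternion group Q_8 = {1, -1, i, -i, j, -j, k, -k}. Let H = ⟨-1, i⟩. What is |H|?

4

|⟨-1⟩| = 2 and |⟨i⟩| = 4, so |H| is a multiple of lcm(2, 4) = 4 and divides |G| = 8.
Closing under the operation: H = {1, -1, i, -i}, so |H| = 4.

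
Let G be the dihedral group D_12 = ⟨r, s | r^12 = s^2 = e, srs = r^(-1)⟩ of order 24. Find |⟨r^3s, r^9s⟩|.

4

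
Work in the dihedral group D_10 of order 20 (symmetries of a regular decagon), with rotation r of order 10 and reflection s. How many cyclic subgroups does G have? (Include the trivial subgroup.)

Group the elements of G by the cyclic subgroup they generate; each cyclic subgroup of order d accounts for φ(d) elements.
Cyclic subgroups by order — order 1: 1; order 2: 11; order 5: 1; order 10: 1.
Total: 14.

14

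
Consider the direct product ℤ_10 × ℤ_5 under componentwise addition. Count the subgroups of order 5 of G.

|G| = 50 and 5 | 50, so subgroups of order 5 are possible by Lagrange.
The subgroups of order 5 are: {(0,0), (0,1), (0,2), (0,3), (0,4)}; {(0,0), (2,0), (4,0), (6,0), (8,0)}; {(0,0), (2,1), (4,2), (6,3), (8,4)}; {(0,0), (2,2), (4,4), (6,1), (8,3)}; … (6 in all).
So G has 6 subgroups of order 5.

6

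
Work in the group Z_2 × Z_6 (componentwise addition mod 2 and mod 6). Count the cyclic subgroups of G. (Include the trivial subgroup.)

Group the elements of G by the cyclic subgroup they generate; each cyclic subgroup of order d accounts for φ(d) elements.
Cyclic subgroups by order — order 1: 1; order 2: 3; order 3: 1; order 6: 3.
Total: 8.

8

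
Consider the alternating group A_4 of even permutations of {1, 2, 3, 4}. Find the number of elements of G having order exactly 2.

The elements of order 2 are: (1 2)(3 4), (1 3)(2 4), (1 4)(2 3).
That's 3.

3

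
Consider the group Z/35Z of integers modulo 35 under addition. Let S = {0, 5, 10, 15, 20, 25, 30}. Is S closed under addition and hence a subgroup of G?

Yes

|S| = 7 divides |G| = 35, consistent with Lagrange.
S contains the identity, every element's inverse is in S, and S is closed under +: it is a subgroup.
In fact S = ⟨20⟩.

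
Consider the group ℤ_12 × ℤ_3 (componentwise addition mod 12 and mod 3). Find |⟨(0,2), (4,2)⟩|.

9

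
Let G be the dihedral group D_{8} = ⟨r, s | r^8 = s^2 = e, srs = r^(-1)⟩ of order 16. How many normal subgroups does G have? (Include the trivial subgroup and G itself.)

G has 19 subgroups. Checking conjugation-invariance by order — order 1: 1/1 normal; order 2: 1/9 normal; order 4: 1/5 normal; order 8: 3/3 normal; order 16: 1/1 normal.
Total normal subgroups: 7.

7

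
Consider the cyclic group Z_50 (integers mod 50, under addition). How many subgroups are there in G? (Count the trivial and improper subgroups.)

A cyclic group of order 50 has exactly one subgroup for each divisor of 50.
Divisors of 50: 1, 2, 5, 10, 25, 50.
So Z_50 has 6 subgroups.

6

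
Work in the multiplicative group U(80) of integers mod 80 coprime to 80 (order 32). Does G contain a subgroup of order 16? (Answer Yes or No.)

16 | 32. A subgroup of order 16 is {1, 7, 9, 11, 13, 19, 23, 37, 41, 47, 49, 51, 53, 59, 63, 77}.

Yes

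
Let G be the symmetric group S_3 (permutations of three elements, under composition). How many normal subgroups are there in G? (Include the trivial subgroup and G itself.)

3

G has 6 subgroups. Checking conjugation-invariance by order — order 1: 1/1 normal; order 2: 0/3 normal; order 3: 1/1 normal; order 6: 1/1 normal.
Total normal subgroups: 3.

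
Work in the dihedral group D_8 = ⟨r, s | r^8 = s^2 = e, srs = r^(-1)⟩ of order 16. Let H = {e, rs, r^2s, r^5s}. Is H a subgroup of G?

Closure fails: rs · r^5s = r^4 ∉ H. So H is not a subgroup.

No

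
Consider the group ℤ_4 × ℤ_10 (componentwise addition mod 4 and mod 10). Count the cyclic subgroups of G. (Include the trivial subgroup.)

Each element a generates a cyclic subgroup ⟨a⟩; distinct elements may generate the same one (a cyclic group of order d has φ(d) generators).
Cyclic subgroups by order — order 1: 1; order 2: 3; order 4: 2; order 5: 1; order 10: 3; order 20: 2.
Total: 12.

12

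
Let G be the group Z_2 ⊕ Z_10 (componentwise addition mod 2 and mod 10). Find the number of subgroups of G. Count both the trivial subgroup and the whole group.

10

|G| = 20, so by Lagrange every subgroup order divides 20. Divisors: 1, 2, 4, 5, 10, 20.
Subgroups by order — order 1: 1; order 2: 3; order 4: 1; order 5: 1; order 10: 3; order 20: 1.
Total: 1 + 3 + 1 + 1 + 3 + 1 = 10.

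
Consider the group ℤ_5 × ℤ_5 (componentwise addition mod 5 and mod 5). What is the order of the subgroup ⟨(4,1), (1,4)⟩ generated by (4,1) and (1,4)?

|⟨(4,1)⟩| = 5 and |⟨(1,4)⟩| = 5, so |H| is a multiple of lcm(5, 5) = 5 and divides |G| = 25.
Closing under the operation: H = {(0,0), (1,4), (2,3), (3,2), (4,1)}, so |H| = 5.

5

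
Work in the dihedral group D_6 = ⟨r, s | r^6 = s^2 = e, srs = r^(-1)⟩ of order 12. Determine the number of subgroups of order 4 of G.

3

|G| = 12 and 4 | 12, so subgroups of order 4 are possible by Lagrange.
The subgroups of order 4 are: {e, r^3, r^2s, r^5s}; {e, r^3, s, r^3s}; {e, r^3, rs, r^4s}.
So G has 3 subgroups of order 4.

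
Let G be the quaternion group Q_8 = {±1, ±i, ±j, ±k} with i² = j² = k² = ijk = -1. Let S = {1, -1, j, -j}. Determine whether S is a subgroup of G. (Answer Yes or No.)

Yes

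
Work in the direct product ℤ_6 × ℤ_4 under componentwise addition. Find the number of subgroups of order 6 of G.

3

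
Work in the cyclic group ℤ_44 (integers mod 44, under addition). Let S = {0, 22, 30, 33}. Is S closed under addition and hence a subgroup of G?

No

33 ∈ S but its inverse 11 ∉ S, so S is not a subgroup.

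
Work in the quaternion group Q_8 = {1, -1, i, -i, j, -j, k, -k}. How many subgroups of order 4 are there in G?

|G| = 8 and 4 | 8, so subgroups of order 4 are possible by Lagrange.
The subgroups of order 4 are: {1, -1, i, -i}; {1, -1, j, -j}; {1, -1, k, -k}.
So G has 3 subgroups of order 4.

3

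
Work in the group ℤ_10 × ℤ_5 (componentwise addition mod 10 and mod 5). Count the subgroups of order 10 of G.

|G| = 50 and 10 | 50, so subgroups of order 10 are possible by Lagrange.
The subgroups of order 10 are: {(0,0), (0,1), (0,2), (0,3), (0,4), (5,0), (5,1), (5,2), (5,3), (5,4)}; {(0,0), (1,0), (2,0), (3,0), (4,0), (5,0), (6,0), (7,0), (8,0), (9,0)}; {(0,0), (1,1), (2,2), (3,3), (4,4), (5,0), (6,1), (7,2), (8,3), (9,4)}; {(0,0), (1,2), (2,4), (3,1), (4,3), (5,0), (6,2), (7,4), (8,1), (9,3)}; … (6 in all).
So G has 6 subgroups of order 10.

6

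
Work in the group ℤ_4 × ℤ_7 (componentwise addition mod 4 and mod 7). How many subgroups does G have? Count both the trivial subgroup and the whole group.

6

|G| = 28, so by Lagrange every subgroup order divides 28. Divisors: 1, 2, 4, 7, 14, 28.
Subgroups by order — order 1: 1; order 2: 1; order 4: 1; order 7: 1; order 14: 1; order 28: 1.
Total: 1 + 1 + 1 + 1 + 1 + 1 = 6.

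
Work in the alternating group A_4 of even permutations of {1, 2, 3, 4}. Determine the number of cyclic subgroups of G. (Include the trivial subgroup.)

8

Group the elements of G by the cyclic subgroup they generate; each cyclic subgroup of order d accounts for φ(d) elements.
Cyclic subgroups by order — order 1: 1; order 2: 3; order 3: 4.
Total: 8.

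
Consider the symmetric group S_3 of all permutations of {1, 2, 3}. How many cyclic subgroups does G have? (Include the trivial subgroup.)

5

Each element a generates a cyclic subgroup ⟨a⟩; distinct elements may generate the same one (a cyclic group of order d has φ(d) generators).
Cyclic subgroups by order — order 1: 1; order 2: 3; order 3: 1.
Total: 5.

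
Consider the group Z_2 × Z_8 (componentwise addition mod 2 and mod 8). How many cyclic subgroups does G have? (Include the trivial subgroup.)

8

A cyclic subgroup of order d is generated by each of its φ(d) elements of order d, so the cyclic subgroups of order d number (#elements of order d)/φ(d).
Cyclic subgroups by order — order 1: 1; order 2: 3; order 4: 2; order 8: 2.
Total: 8.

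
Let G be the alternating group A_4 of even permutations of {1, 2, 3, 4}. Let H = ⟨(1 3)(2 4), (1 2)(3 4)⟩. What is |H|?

|⟨(1 3)(2 4)⟩| = 2 and |⟨(1 2)(3 4)⟩| = 2, so |H| is a multiple of lcm(2, 2) = 2 and divides |G| = 12.
Closing under the operation: H = {e, (1 2)(3 4), (1 3)(2 4), (1 4)(2 3)}, so |H| = 4.

4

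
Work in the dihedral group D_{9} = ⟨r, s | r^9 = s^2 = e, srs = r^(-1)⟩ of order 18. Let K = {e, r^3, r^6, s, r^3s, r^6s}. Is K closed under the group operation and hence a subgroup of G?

|K| = 6 divides |G| = 18, consistent with Lagrange.
K contains the identity, every element's inverse is in K, and K is closed under ·: it is a subgroup.

Yes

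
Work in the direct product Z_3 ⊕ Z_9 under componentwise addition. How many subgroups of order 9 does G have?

|G| = 27 and 9 | 27, so subgroups of order 9 are possible by Lagrange.
The subgroups of order 9 are: {(0,0), (0,1), (0,2), (0,3), (0,4), (0,5), (0,6), (0,7), (0,8)}; {(0,0), (0,3), (0,6), (1,0), (1,3), (1,6), (2,0), (2,3), (2,6)}; {(0,0), (0,3), (0,6), (1,1), (1,4), (1,7), (2,2), (2,5), (2,8)}; {(0,0), (0,3), (0,6), (1,2), (1,5), (1,8), (2,1), (2,4), (2,7)}.
So G has 4 subgroups of order 9.

4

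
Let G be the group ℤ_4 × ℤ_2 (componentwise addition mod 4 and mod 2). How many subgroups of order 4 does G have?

3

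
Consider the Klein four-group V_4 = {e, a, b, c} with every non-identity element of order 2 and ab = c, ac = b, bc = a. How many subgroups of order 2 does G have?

|G| = 4 and 2 | 4, so subgroups of order 2 are possible by Lagrange.
The subgroups of order 2 are: {e, a}; {e, b}; {e, c}.
So G has 3 subgroups of order 2.

3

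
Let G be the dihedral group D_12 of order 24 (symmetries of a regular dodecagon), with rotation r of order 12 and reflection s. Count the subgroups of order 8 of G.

3

|G| = 24 and 8 | 24, so subgroups of order 8 are possible by Lagrange.
The subgroups of order 8 are: {e, r^3, r^6, r^9, rs, r^4s, r^7s, r^10s}; {e, r^3, r^6, r^9, r^2s, r^5s, r^8s, r^11s}; {e, r^3, r^6, r^9, s, r^3s, r^6s, r^9s}.
So G has 3 subgroups of order 8.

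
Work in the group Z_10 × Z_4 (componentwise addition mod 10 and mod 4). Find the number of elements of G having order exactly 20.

An element (a,b) has order lcm(ord(a), ord(b)); count pairs with lcm equal to 20.
Enumerating gives 16 such elements.

16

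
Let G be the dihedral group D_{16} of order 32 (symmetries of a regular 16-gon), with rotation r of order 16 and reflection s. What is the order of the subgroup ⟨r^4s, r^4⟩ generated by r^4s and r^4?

8

|⟨r^4s⟩| = 2 and |⟨r^4⟩| = 4, so |H| is a multiple of lcm(2, 4) = 4 and divides |G| = 32.
Closing under the operation: H = {e, r^4, r^8, r^12, s, r^4s, r^8s, r^12s}, so |H| = 8.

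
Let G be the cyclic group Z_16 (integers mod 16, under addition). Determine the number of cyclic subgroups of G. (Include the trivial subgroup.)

5

Each element a generates a cyclic subgroup ⟨a⟩; distinct elements may generate the same one (a cyclic group of order d has φ(d) generators).
Cyclic subgroups by order — order 1: 1; order 2: 1; order 4: 1; order 8: 1; order 16: 1.
Total: 5.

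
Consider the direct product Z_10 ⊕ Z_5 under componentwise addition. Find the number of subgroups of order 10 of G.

|G| = 50 and 10 | 50, so subgroups of order 10 are possible by Lagrange.
The subgroups of order 10 are: {(0,0), (0,1), (0,2), (0,3), (0,4), (5,0), (5,1), (5,2), (5,3), (5,4)}; {(0,0), (1,0), (2,0), (3,0), (4,0), (5,0), (6,0), (7,0), (8,0), (9,0)}; {(0,0), (1,1), (2,2), (3,3), (4,4), (5,0), (6,1), (7,2), (8,3), (9,4)}; {(0,0), (1,2), (2,4), (3,1), (4,3), (5,0), (6,2), (7,4), (8,1), (9,3)}; … (6 in all).
So G has 6 subgroups of order 10.

6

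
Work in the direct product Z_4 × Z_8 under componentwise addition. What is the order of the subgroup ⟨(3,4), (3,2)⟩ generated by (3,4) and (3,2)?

|⟨(3,4)⟩| = 4 and |⟨(3,2)⟩| = 4, so |H| is a multiple of lcm(4, 4) = 4 and divides |G| = 32.
Closing under the operation: H = {(0,0), (0,2), (0,4), (0,6), (1,0), (1,2), (1,4), (1,6), (2,0), (2,2), (2,4), (2,6), (3,0), (3,2), (3,4), (3,6)}, so |H| = 16.

16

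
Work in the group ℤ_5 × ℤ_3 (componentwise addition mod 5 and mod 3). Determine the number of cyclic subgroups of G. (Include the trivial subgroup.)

Group the elements of G by the cyclic subgroup they generate; each cyclic subgroup of order d accounts for φ(d) elements.
Cyclic subgroups by order — order 1: 1; order 3: 1; order 5: 1; order 15: 1.
Total: 4.

4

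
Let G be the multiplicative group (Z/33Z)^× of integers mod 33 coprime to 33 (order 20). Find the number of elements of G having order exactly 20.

No element of G has order 20 (even though 20 | 20).

0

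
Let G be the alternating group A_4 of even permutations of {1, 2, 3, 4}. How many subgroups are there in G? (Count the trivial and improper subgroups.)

10

|G| = 12, so by Lagrange every subgroup order divides 12. Divisors: 1, 2, 3, 4, 6, 12.
Subgroups by order — order 1: 1; order 2: 3; order 3: 4; order 4: 1; order 6: 0; order 12: 1.
Total: 1 + 3 + 4 + 1 + 0 + 1 = 10.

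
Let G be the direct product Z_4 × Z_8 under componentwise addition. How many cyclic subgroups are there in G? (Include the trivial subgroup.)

Group the elements of G by the cyclic subgroup they generate; each cyclic subgroup of order d accounts for φ(d) elements.
Cyclic subgroups by order — order 1: 1; order 2: 3; order 4: 6; order 8: 4.
Total: 14.

14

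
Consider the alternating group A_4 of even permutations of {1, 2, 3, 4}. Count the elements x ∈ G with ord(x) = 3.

8

The elements of order 3 are: (2 3 4), (2 4 3), (1 2 3), (1 2 4), (1 3 2), (1 3 4), (1 4 2), (1 4 3).
That's 8.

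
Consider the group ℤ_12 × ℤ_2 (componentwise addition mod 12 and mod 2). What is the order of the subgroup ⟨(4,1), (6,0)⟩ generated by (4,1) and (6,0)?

|⟨(4,1)⟩| = 6 and |⟨(6,0)⟩| = 2, so |H| is a multiple of lcm(6, 2) = 6 and divides |G| = 24.
Closing under the operation: H = {(0,0), (0,1), (2,0), (2,1), (4,0), (4,1), (6,0), (6,1), (8,0), (8,1), (10,0), (10,1)}, so |H| = 12.

12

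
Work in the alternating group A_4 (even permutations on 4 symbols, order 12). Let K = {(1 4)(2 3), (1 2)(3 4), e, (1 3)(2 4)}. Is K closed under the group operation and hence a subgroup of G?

|K| = 4 divides |G| = 12, consistent with Lagrange.
K contains the identity, every element's inverse is in K, and K is closed under ∘: it is a subgroup.

Yes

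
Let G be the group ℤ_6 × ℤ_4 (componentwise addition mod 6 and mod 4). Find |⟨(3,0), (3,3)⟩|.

8

|⟨(3,0)⟩| = 2 and |⟨(3,3)⟩| = 4, so |H| is a multiple of lcm(2, 4) = 4 and divides |G| = 24.
Closing under the operation: H = {(0,0), (0,1), (0,2), (0,3), (3,0), (3,1), (3,2), (3,3)}, so |H| = 8.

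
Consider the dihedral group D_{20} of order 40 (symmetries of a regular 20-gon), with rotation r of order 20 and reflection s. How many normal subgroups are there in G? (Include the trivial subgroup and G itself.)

G has 48 subgroups. Checking conjugation-invariance by order — order 1: 1/1 normal; order 2: 1/21 normal; order 4: 1/11 normal; order 5: 1/1 normal; order 8: 0/5 normal; order 10: 1/5 normal; order 20: 3/3 normal; order 40: 1/1 normal.
Total normal subgroups: 9.

9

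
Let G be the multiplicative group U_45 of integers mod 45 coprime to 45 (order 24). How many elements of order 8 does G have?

0

No element of G has order 8 (even though 8 | 24).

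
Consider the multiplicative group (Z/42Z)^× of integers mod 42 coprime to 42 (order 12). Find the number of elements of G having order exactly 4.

0

No element of G has order 4 (even though 4 | 12).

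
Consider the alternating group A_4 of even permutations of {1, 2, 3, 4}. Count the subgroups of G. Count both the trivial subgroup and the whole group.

10

|G| = 12, so by Lagrange every subgroup order divides 12. Divisors: 1, 2, 3, 4, 6, 12.
Subgroups by order — order 1: 1; order 2: 3; order 3: 4; order 4: 1; order 6: 0; order 12: 1.
Total: 1 + 3 + 4 + 1 + 0 + 1 = 10.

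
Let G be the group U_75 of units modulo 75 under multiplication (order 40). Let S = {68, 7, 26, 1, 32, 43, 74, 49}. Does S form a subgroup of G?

|S| = 8 divides |G| = 40, consistent with Lagrange.
S contains the identity, every element's inverse is in S, and S is closed under ·: it is a subgroup.

Yes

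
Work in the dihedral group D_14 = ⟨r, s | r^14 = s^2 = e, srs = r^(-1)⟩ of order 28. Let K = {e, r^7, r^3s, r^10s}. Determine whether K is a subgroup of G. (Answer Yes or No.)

|K| = 4 divides |G| = 28, consistent with Lagrange.
K contains the identity, every element's inverse is in K, and K is closed under ·: it is a subgroup.

Yes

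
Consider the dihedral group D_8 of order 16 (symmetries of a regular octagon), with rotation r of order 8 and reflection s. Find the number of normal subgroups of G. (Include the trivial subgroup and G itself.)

G has 19 subgroups. Checking conjugation-invariance by order — order 1: 1/1 normal; order 2: 1/9 normal; order 4: 1/5 normal; order 8: 3/3 normal; order 16: 1/1 normal.
Total normal subgroups: 7.

7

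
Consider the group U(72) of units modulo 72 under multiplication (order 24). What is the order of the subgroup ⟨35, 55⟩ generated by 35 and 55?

4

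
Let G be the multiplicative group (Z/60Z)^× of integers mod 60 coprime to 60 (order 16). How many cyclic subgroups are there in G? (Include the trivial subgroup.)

Each element a generates a cyclic subgroup ⟨a⟩; distinct elements may generate the same one (a cyclic group of order d has φ(d) generators).
Cyclic subgroups by order — order 1: 1; order 2: 7; order 4: 4.
Total: 12.

12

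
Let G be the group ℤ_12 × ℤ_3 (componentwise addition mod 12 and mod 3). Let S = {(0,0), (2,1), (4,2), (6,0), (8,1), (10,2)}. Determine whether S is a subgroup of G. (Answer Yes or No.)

|S| = 6 divides |G| = 36, consistent with Lagrange.
S contains the identity, every element's inverse is in S, and S is closed under +: it is a subgroup.
In fact S = ⟨(10,2)⟩.

Yes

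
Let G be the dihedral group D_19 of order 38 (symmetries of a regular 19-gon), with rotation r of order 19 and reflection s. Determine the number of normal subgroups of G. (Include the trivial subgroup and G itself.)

G has 22 subgroups. Checking conjugation-invariance by order — order 1: 1/1 normal; order 2: 0/19 normal; order 19: 1/1 normal; order 38: 1/1 normal.
Total normal subgroups: 3.

3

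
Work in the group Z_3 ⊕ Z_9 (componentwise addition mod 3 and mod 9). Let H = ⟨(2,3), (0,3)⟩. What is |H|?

|⟨(2,3)⟩| = 3 and |⟨(0,3)⟩| = 3, so |H| is a multiple of lcm(3, 3) = 3 and divides |G| = 27.
Closing under the operation: H = {(0,0), (0,3), (0,6), (1,0), (1,3), (1,6), (2,0), (2,3), (2,6)}, so |H| = 9.

9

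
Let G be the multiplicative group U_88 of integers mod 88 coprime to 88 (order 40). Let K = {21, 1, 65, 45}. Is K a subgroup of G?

Yes

|K| = 4 divides |G| = 40, consistent with Lagrange.
K contains the identity, every element's inverse is in K, and K is closed under ·: it is a subgroup.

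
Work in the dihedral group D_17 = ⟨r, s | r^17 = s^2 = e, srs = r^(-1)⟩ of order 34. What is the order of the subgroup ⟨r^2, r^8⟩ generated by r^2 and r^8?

17

|⟨r^2⟩| = 17 and |⟨r^8⟩| = 17, so |H| is a multiple of lcm(17, 17) = 17 and divides |G| = 34.
Closing under the operation: H = {e, r, r^2, r^3, r^4, r^5, r^6, r^7, r^8, r^9, r^10, r^11, r^12, r^13, r^14, r^15, r^16}, so |H| = 17.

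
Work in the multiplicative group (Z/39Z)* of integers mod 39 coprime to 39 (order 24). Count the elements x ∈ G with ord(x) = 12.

The elements of order 12 are: 2, 7, 11, 19, 20, 28, 32, 37.
That's 8.

8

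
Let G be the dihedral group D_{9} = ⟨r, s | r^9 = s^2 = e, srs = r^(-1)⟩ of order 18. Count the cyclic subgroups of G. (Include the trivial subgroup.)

12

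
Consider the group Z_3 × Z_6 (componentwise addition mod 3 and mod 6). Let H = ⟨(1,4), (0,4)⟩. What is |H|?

|⟨(1,4)⟩| = 3 and |⟨(0,4)⟩| = 3, so |H| is a multiple of lcm(3, 3) = 3 and divides |G| = 18.
Closing under the operation: H = {(0,0), (0,2), (0,4), (1,0), (1,2), (1,4), (2,0), (2,2), (2,4)}, so |H| = 9.

9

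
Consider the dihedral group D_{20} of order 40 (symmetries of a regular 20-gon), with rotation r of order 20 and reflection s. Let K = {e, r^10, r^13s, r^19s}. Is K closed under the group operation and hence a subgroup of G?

No

Closure fails: r^13s · r^19s = r^14 ∉ K. So K is not a subgroup.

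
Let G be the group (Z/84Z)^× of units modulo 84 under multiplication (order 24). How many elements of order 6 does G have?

14

Enumerating element orders in G gives 14 elements of order 6.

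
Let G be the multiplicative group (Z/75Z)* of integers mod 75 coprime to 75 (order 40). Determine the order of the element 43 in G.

Compute successive powers of 43 mod 75: 43, 49, 7, 1; 43^4 ≡ 1 (mod 75).
So |⟨43⟩| = 4.

4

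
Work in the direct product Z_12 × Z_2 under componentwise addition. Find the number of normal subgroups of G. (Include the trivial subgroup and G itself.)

16

G is abelian, so every subgroup is normal.
G has 16 subgroups in total, hence 16 normal subgroups.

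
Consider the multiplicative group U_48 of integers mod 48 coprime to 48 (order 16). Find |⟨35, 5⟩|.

|⟨35⟩| = 4 and |⟨5⟩| = 4, so |H| is a multiple of lcm(4, 4) = 4 and divides |G| = 16.
Closing under the operation: H = {1, 5, 7, 11, 25, 29, 31, 35}, so |H| = 8.

8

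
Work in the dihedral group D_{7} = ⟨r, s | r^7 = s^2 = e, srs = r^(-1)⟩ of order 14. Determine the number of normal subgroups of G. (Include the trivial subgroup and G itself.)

3

G has 10 subgroups. Checking conjugation-invariance by order — order 1: 1/1 normal; order 2: 0/7 normal; order 7: 1/1 normal; order 14: 1/1 normal.
Total normal subgroups: 3.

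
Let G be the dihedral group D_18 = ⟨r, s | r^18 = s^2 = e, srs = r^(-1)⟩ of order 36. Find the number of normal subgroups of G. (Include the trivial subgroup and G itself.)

G has 45 subgroups. Checking conjugation-invariance by order — order 1: 1/1 normal; order 2: 1/19 normal; order 3: 1/1 normal; order 4: 0/9 normal; order 6: 1/7 normal; order 9: 1/1 normal; order 12: 0/3 normal; order 18: 3/3 normal; order 36: 1/1 normal.
Total normal subgroups: 9.

9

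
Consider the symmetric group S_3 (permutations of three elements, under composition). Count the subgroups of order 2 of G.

|G| = 6 and 2 | 6, so subgroups of order 2 are possible by Lagrange.
The subgroups of order 2 are: {e, (1 2)}; {e, (1 3)}; {e, (2 3)}.
So G has 3 subgroups of order 2.

3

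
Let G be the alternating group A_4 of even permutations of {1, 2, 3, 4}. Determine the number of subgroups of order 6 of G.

0

|G| = 12 and 6 | 12, so subgroups of order 6 are possible by Lagrange.
Checking all subgroups of G, none has order 6.
So G has 0 subgroups of order 6.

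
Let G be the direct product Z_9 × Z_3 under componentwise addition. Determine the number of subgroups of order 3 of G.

|G| = 27 and 3 | 27, so subgroups of order 3 are possible by Lagrange.
The subgroups of order 3 are: {(0,0), (0,1), (0,2)}; {(0,0), (3,0), (6,0)}; {(0,0), (3,1), (6,2)}; {(0,0), (3,2), (6,1)}.
So G has 4 subgroups of order 3.

4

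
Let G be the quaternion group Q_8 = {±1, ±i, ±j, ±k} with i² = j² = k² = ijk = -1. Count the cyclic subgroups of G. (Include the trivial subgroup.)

Each element a generates a cyclic subgroup ⟨a⟩; distinct elements may generate the same one (a cyclic group of order d has φ(d) generators).
Cyclic subgroups by order — order 1: 1; order 2: 1; order 4: 3.
Total: 5.

5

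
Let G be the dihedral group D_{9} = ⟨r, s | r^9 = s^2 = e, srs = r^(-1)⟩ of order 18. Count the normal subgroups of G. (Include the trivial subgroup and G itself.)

G has 16 subgroups. Checking conjugation-invariance by order — order 1: 1/1 normal; order 2: 0/9 normal; order 3: 1/1 normal; order 6: 0/3 normal; order 9: 1/1 normal; order 18: 1/1 normal.
Total normal subgroups: 4.

4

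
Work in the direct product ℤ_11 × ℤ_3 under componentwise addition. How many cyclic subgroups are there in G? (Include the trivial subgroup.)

4

Each element a generates a cyclic subgroup ⟨a⟩; distinct elements may generate the same one (a cyclic group of order d has φ(d) generators).
Cyclic subgroups by order — order 1: 1; order 3: 1; order 11: 1; order 33: 1.
Total: 4.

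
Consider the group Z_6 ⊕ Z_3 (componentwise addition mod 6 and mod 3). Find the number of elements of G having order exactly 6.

An element (a,b) has order lcm(ord(a), ord(b)); count pairs with lcm equal to 6.
Enumerating gives 8 such elements.

8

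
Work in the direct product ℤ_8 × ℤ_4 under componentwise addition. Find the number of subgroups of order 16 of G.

|G| = 32 and 16 | 32, so subgroups of order 16 are possible by Lagrange.
The subgroups of order 16 are: {(0,0), (0,1), (0,2), (0,3), (2,0), (2,1), (2,2), (2,3), (4,0), (4,1), (4,2), (4,3), (6,0), (6,1), (6,2), (6,3)}; {(0,0), (0,2), (1,0), (1,2), (2,0), (2,2), (3,0), (3,2), (4,0), (4,2), (5,0), (5,2), (6,0), (6,2), (7,0), (7,2)}; {(0,0), (0,2), (1,1), (1,3), (2,0), (2,2), (3,1), (3,3), (4,0), (4,2), (5,1), (5,3), (6,0), (6,2), (7,1), (7,3)}.
So G has 3 subgroups of order 16.

3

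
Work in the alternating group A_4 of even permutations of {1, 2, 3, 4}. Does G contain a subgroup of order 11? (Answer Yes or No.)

11 does not divide |G| = 12, so by Lagrange no subgroup of order 11 exists.

No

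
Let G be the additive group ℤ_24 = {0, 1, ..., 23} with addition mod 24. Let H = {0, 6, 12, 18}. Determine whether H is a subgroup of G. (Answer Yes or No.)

Yes

|H| = 4 divides |G| = 24, consistent with Lagrange.
H contains the identity, every element's inverse is in H, and H is closed under +: it is a subgroup.
In fact H = ⟨18⟩.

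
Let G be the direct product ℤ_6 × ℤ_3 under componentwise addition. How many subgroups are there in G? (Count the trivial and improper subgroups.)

|G| = 18, so by Lagrange every subgroup order divides 18. Divisors: 1, 2, 3, 6, 9, 18.
Subgroups by order — order 1: 1; order 2: 1; order 3: 4; order 6: 4; order 9: 1; order 18: 1.
Total: 1 + 1 + 4 + 4 + 1 + 1 = 12.

12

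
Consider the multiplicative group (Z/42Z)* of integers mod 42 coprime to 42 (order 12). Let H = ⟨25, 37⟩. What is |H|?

3

|⟨25⟩| = 3 and |⟨37⟩| = 3, so |H| is a multiple of lcm(3, 3) = 3 and divides |G| = 12.
Closing under the operation: H = {1, 25, 37}, so |H| = 3.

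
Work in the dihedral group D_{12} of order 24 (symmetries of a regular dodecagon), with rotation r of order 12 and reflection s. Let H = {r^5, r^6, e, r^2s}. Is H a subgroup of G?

No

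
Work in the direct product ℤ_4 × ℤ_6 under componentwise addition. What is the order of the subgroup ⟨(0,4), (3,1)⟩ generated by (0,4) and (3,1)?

12

|⟨(0,4)⟩| = 3 and |⟨(3,1)⟩| = 12, so |H| is a multiple of lcm(3, 12) = 12 and divides |G| = 24.
Closing under the operation: H = {(0,0), (0,2), (0,4), (1,1), (1,3), (1,5), (2,0), (2,2), (2,4), (3,1), (3,3), (3,5)}, so |H| = 12.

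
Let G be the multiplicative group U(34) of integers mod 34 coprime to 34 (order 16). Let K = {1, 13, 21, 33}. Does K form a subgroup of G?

|K| = 4 divides |G| = 16, consistent with Lagrange.
K contains the identity, every element's inverse is in K, and K is closed under ·: it is a subgroup.
In fact K = ⟨21⟩.

Yes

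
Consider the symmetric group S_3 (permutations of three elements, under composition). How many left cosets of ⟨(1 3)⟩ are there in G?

3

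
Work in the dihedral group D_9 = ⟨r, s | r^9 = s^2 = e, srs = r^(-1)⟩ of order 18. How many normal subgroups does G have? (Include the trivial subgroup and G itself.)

4

G has 16 subgroups. Checking conjugation-invariance by order — order 1: 1/1 normal; order 2: 0/9 normal; order 3: 1/1 normal; order 6: 0/3 normal; order 9: 1/1 normal; order 18: 1/1 normal.
Total normal subgroups: 4.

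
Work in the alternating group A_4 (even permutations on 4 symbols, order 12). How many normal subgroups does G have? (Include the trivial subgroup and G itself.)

3

G has 10 subgroups. Checking conjugation-invariance by order — order 1: 1/1 normal; order 2: 0/3 normal; order 3: 0/4 normal; order 4: 1/1 normal; order 12: 1/1 normal.
Total normal subgroups: 3.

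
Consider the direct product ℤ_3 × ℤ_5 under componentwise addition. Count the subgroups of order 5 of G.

1

|G| = 15 and 5 | 15, so subgroups of order 5 are possible by Lagrange.
The subgroups of order 5 are: {(0,0), (0,1), (0,2), (0,3), (0,4)}.
So G has 1 subgroup of order 5.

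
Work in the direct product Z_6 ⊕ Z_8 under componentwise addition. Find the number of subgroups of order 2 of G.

|G| = 48 and 2 | 48, so subgroups of order 2 are possible by Lagrange.
The subgroups of order 2 are: {(0,0), (0,4)}; {(0,0), (3,0)}; {(0,0), (3,4)}.
So G has 3 subgroups of order 2.

3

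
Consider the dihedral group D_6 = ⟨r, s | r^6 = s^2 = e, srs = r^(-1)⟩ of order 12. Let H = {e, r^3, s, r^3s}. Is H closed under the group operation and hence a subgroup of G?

Yes

|H| = 4 divides |G| = 12, consistent with Lagrange.
H contains the identity, every element's inverse is in H, and H is closed under ·: it is a subgroup.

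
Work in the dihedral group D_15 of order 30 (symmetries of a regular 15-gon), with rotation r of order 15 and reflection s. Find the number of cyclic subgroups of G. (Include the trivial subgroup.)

19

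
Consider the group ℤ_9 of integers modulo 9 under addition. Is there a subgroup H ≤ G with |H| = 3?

3 | 9. A subgroup of order 3 is {0, 3, 6}.

Yes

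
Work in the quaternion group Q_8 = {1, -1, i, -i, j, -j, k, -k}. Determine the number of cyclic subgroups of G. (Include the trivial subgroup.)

Each element a generates a cyclic subgroup ⟨a⟩; distinct elements may generate the same one (a cyclic group of order d has φ(d) generators).
Cyclic subgroups by order — order 1: 1; order 2: 1; order 4: 3.
Total: 5.

5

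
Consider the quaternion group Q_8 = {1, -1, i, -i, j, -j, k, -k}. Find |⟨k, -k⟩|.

|⟨k⟩| = 4 and |⟨-k⟩| = 4, so |H| is a multiple of lcm(4, 4) = 4 and divides |G| = 8.
Closing under the operation: H = {1, -1, k, -k}, so |H| = 4.

4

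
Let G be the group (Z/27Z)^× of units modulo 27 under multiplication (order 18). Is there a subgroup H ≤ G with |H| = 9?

9 | 18. A subgroup of order 9 is {1, 4, 7, 10, 13, 16, 19, 22, 25}.

Yes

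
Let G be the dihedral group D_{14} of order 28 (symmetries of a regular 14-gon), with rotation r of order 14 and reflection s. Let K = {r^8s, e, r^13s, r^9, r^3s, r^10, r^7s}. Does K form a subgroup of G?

No

r^9 ∈ K but its inverse r^5 ∉ K, so K is not a subgroup.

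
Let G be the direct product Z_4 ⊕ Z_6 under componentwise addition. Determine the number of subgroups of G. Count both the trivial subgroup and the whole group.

16

|G| = 24, so by Lagrange every subgroup order divides 24. Divisors: 1, 2, 3, 4, 6, 8, 12, 24.
Subgroups by order — order 1: 1; order 2: 3; order 3: 1; order 4: 3; order 6: 3; order 8: 1; order 12: 3; order 24: 1.
Total: 1 + 3 + 1 + 3 + 3 + 1 + 3 + 1 = 16.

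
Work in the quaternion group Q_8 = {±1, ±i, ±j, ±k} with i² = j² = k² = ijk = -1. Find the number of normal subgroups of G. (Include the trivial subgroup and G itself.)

6

G has 6 subgroups. Checking conjugation-invariance by order — order 1: 1/1 normal; order 2: 1/1 normal; order 4: 3/3 normal; order 8: 1/1 normal.
Total normal subgroups: 6.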